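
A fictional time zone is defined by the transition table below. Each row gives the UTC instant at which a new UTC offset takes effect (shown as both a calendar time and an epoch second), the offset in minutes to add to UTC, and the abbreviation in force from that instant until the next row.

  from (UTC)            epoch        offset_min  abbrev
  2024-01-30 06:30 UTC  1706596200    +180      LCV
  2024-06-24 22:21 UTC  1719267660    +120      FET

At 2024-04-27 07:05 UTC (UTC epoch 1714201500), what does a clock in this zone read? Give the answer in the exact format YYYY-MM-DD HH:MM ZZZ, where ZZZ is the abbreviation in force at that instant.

2024-04-27 10:05 LCV

Query: 2024-04-27 07:05 UTC
Rule 1/2 (LCV, +03:00): 2024-01-30 06:30 UTC ≤ query < 2024-06-24 22:21 UTC
7·60 + 5 + 180 = 605 min
605 = 0·1440 + 605; 605 = 10·60 + 5 → 10:05, same day
→ 2024-04-27 10:05 LCV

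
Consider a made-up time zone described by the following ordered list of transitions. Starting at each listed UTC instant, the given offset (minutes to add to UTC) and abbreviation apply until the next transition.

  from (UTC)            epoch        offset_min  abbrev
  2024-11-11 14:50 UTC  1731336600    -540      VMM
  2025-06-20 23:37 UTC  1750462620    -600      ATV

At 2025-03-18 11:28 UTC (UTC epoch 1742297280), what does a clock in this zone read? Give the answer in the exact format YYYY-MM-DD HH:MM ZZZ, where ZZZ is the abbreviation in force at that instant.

Query: 2025-03-18 11:28 UTC
Rule 1/2 (VMM, -09:00): 2024-11-11 14:50 UTC ≤ query < 2025-06-20 23:37 UTC
11·60 + 28 - 540 = 148 min
148 = 0·1440 + 148; 148 = 2·60 + 28 → 02:28, same day
→ 2025-03-18 02:28 VMM

2025-03-18 02:28 VMM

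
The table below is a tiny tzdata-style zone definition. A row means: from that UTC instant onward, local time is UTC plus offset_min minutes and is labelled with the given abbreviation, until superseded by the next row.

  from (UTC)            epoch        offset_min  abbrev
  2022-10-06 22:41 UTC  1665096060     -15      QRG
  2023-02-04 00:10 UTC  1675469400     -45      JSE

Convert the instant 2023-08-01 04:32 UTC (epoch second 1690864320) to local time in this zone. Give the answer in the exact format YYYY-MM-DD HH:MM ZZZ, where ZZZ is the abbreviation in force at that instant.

Query: 2023-08-01 04:32 UTC
Rule 2/2 (JSE, -00:45): 2023-02-04 00:10 UTC ≤ query < +∞
4·60 + 32 - 45 = 227 min
227 = 0·1440 + 227; 227 = 3·60 + 47 → 03:47, same day
→ 2023-08-01 03:47 JSE

2023-08-01 03:47 JSE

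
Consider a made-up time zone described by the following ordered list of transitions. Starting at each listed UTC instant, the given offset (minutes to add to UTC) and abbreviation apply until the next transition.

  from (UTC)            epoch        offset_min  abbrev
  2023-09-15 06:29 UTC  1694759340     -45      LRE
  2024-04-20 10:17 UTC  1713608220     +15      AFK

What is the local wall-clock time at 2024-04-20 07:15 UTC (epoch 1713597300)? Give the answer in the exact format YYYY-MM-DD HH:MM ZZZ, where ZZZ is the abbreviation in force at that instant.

Query: 2024-04-20 07:15 UTC
Rule 1/2 (LRE, -00:45): 2023-09-15 06:29 UTC ≤ query < 2024-04-20 10:17 UTC
7·60 + 15 - 45 = 390 min
390 = 0·1440 + 390; 390 = 6·60 + 30 → 06:30, same day
→ 2024-04-20 06:30 LRE

2024-04-20 06:30 LRE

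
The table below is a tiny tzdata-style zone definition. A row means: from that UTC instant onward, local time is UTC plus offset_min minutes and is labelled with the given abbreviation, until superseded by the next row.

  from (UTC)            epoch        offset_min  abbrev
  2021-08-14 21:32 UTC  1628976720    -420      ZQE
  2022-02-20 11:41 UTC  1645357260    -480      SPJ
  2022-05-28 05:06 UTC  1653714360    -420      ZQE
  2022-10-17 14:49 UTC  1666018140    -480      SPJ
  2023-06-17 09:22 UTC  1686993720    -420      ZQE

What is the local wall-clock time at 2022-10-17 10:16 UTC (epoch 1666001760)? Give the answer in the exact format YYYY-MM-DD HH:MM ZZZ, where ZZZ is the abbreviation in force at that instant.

Query: 2022-10-17 10:16 UTC
Rule 3/5 (ZQE, -07:00): 2022-05-28 05:06 UTC ≤ query < 2022-10-17 14:49 UTC
10·60 + 16 - 420 = 196 min
196 = 0·1440 + 196; 196 = 3·60 + 16 → 03:16, same day
→ 2022-10-17 03:16 ZQE

2022-10-17 03:16 ZQE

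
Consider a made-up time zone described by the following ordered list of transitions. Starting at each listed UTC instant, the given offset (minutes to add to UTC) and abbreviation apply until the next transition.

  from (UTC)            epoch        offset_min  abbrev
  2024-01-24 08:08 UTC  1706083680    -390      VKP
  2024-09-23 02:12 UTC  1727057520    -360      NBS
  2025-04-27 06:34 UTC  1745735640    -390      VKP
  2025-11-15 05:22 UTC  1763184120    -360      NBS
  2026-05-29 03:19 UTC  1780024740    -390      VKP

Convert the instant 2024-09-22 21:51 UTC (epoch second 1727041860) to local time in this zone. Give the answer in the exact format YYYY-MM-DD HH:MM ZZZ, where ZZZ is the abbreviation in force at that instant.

Query: 2024-09-22 21:51 UTC
Rule 1/5 (VKP, -06:30): 2024-01-24 08:08 UTC ≤ query < 2024-09-23 02:12 UTC
21·60 + 51 - 390 = 921 min
921 = 0·1440 + 921; 921 = 15·60 + 21 → 15:21, same day
→ 2024-09-22 15:21 VKP

2024-09-22 15:21 VKP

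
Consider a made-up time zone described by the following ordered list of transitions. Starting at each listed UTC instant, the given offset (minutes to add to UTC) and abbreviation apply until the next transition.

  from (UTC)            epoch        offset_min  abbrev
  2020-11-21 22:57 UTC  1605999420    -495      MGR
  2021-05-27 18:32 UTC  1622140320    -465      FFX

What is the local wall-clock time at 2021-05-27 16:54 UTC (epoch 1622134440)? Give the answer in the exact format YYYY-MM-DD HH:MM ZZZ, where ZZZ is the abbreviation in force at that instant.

Query: 2021-05-27 16:54 UTC
Rule 1/2 (MGR, -08:15): 2020-11-21 22:57 UTC ≤ query < 2021-05-27 18:32 UTC
16·60 + 54 - 495 = 519 min
519 = 0·1440 + 519; 519 = 8·60 + 39 → 08:39, same day
→ 2021-05-27 08:39 MGR

2021-05-27 08:39 MGR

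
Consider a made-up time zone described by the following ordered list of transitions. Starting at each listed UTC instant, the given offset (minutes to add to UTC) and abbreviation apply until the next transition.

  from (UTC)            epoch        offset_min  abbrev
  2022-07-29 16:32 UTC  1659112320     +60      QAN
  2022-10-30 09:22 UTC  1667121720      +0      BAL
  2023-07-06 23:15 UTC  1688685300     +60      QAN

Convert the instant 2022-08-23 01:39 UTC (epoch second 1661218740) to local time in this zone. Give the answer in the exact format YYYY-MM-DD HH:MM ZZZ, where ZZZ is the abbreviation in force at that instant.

2022-08-23 02:39 QAN

Query: 2022-08-23 01:39 UTC
Rule 1/3 (QAN, +01:00): 2022-07-29 16:32 UTC ≤ query < 2022-10-30 09:22 UTC
1·60 + 39 + 60 = 159 min
159 = 0·1440 + 159; 159 = 2·60 + 39 → 02:39, same day
→ 2022-08-23 02:39 QAN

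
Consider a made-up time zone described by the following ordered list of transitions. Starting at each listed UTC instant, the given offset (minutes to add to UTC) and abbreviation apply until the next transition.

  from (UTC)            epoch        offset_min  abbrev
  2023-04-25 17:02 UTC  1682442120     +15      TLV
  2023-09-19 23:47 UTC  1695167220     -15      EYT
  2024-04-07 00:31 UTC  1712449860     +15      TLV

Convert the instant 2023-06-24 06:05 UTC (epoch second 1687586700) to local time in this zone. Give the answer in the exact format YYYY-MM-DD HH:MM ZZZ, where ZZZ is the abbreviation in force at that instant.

2023-06-24 06:20 TLV

Query: 2023-06-24 06:05 UTC
Rule 1/3 (TLV, +00:15): 2023-04-25 17:02 UTC ≤ query < 2023-09-19 23:47 UTC
6·60 + 5 + 15 = 380 min
380 = 0·1440 + 380; 380 = 6·60 + 20 → 06:20, same day
→ 2023-06-24 06:20 TLV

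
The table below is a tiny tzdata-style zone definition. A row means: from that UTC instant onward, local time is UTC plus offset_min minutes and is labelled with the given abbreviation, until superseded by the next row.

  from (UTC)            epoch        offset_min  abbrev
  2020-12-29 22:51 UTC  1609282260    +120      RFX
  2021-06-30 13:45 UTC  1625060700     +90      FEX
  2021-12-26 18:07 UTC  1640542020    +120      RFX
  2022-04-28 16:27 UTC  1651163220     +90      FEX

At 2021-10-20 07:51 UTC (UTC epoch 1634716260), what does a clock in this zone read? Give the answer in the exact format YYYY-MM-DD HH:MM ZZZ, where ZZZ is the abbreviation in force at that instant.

2021-10-20 09:21 FEX

Query: 2021-10-20 07:51 UTC
Rule 2/4 (FEX, +01:30): 2021-06-30 13:45 UTC ≤ query < 2021-12-26 18:07 UTC
7·60 + 51 + 90 = 561 min
561 = 0·1440 + 561; 561 = 9·60 + 21 → 09:21, same day
→ 2021-10-20 09:21 FEX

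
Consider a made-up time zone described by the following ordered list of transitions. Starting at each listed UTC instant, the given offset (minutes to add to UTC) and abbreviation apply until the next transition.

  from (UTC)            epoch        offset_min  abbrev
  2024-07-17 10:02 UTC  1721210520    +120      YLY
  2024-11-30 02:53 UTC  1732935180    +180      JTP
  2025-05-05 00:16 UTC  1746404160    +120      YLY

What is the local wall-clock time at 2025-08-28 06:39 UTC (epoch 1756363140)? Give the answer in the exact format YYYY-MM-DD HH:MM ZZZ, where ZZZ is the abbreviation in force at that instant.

Query: 2025-08-28 06:39 UTC
Rule 3/3 (YLY, +02:00): 2025-05-05 00:16 UTC ≤ query < +∞
6·60 + 39 + 120 = 519 min
519 = 0·1440 + 519; 519 = 8·60 + 39 → 08:39, same day
→ 2025-08-28 08:39 YLY

2025-08-28 08:39 YLY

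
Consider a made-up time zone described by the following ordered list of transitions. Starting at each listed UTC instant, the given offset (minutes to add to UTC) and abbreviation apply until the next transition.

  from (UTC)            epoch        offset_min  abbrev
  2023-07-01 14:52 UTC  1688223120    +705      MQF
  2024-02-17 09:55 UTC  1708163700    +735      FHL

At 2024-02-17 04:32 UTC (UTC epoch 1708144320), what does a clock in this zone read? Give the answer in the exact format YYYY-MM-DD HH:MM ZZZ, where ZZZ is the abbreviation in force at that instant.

Query: 2024-02-17 04:32 UTC
Rule 1/2 (MQF, +11:45): 2023-07-01 14:52 UTC ≤ query < 2024-02-17 09:55 UTC
4·60 + 32 + 705 = 977 min
977 = 0·1440 + 977; 977 = 16·60 + 17 → 16:17, same day
→ 2024-02-17 16:17 MQF

2024-02-17 16:17 MQF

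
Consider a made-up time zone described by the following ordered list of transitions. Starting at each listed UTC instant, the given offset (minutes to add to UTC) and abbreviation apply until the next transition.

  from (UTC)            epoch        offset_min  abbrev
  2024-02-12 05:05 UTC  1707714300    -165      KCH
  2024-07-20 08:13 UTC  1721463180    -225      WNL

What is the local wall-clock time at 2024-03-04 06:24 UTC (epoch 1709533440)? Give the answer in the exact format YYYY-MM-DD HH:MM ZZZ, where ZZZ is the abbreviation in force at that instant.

2024-03-04 03:39 KCH

Query: 2024-03-04 06:24 UTC
Rule 1/2 (KCH, -02:45): 2024-02-12 05:05 UTC ≤ query < 2024-07-20 08:13 UTC
6·60 + 24 - 165 = 219 min
219 = 0·1440 + 219; 219 = 3·60 + 39 → 03:39, same day
→ 2024-03-04 03:39 KCH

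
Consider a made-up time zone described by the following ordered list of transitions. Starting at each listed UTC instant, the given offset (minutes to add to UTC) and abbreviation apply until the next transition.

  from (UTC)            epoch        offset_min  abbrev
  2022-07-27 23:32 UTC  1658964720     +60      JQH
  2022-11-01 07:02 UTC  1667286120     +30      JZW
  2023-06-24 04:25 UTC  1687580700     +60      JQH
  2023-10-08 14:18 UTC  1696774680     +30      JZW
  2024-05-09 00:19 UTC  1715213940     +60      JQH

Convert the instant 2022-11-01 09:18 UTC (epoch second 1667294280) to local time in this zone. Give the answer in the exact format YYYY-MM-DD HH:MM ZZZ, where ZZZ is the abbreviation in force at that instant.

2022-11-01 09:48 JZW

Query: 2022-11-01 09:18 UTC
Rule 2/5 (JZW, +00:30): 2022-11-01 07:02 UTC ≤ query < 2023-06-24 04:25 UTC
9·60 + 18 + 30 = 588 min
588 = 0·1440 + 588; 588 = 9·60 + 48 → 09:48, same day
→ 2022-11-01 09:48 JZW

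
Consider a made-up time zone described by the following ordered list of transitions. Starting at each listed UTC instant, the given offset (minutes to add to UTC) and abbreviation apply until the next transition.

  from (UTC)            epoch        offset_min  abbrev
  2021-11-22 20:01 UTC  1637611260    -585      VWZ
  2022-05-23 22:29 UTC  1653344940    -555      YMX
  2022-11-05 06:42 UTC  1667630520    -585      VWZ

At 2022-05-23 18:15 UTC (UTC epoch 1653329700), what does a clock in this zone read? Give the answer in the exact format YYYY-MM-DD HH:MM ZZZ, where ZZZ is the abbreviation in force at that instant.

2022-05-23 08:30 VWZ

Query: 2022-05-23 18:15 UTC
Rule 1/3 (VWZ, -09:45): 2021-11-22 20:01 UTC ≤ query < 2022-05-23 22:29 UTC
18·60 + 15 - 585 = 510 min
510 = 0·1440 + 510; 510 = 8·60 + 30 → 08:30, same day
→ 2022-05-23 08:30 VWZ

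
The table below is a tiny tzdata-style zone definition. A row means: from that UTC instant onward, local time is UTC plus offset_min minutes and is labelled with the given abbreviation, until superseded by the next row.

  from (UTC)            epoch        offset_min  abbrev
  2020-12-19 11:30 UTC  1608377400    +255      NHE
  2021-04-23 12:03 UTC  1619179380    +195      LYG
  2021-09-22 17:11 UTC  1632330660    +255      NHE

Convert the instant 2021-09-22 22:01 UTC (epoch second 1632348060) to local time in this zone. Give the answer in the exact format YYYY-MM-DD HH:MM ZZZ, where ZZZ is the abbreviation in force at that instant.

2021-09-23 02:16 NHE

Query: 2021-09-22 22:01 UTC
Rule 3/3 (NHE, +04:15): 2021-09-22 17:11 UTC ≤ query < +∞
22·60 + 1 + 255 = 1576 min
1576 = 1·1440 + 136; 136 = 2·60 + 16 → 02:16, 2021-09-22 + 1 day = 2021-09-23
→ 2021-09-23 02:16 NHE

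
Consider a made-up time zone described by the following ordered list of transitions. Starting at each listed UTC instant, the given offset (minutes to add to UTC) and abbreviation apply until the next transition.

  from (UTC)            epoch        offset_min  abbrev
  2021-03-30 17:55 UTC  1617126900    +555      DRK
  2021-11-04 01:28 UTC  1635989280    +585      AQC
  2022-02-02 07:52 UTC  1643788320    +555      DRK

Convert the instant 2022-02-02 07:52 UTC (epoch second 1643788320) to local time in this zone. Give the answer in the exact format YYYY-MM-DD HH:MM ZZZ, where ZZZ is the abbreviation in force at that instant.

2022-02-02 17:07 DRK

Query: 2022-02-02 07:52 UTC
Rule 3/3 (DRK, +09:15): 2022-02-02 07:52 UTC ≤ query < +∞
7·60 + 52 + 555 = 1027 min
1027 = 0·1440 + 1027; 1027 = 17·60 + 7 → 17:07, same day
→ 2022-02-02 17:07 DRK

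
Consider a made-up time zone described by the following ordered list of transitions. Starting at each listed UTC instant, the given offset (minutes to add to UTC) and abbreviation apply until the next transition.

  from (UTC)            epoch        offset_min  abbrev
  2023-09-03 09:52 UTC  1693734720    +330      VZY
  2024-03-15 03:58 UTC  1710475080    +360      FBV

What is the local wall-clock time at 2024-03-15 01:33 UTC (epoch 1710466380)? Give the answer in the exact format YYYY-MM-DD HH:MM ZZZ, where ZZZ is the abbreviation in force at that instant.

Query: 2024-03-15 01:33 UTC
Rule 1/2 (VZY, +05:30): 2023-09-03 09:52 UTC ≤ query < 2024-03-15 03:58 UTC
1·60 + 33 + 330 = 423 min
423 = 0·1440 + 423; 423 = 7·60 + 3 → 07:03, same day
→ 2024-03-15 07:03 VZY

2024-03-15 07:03 VZY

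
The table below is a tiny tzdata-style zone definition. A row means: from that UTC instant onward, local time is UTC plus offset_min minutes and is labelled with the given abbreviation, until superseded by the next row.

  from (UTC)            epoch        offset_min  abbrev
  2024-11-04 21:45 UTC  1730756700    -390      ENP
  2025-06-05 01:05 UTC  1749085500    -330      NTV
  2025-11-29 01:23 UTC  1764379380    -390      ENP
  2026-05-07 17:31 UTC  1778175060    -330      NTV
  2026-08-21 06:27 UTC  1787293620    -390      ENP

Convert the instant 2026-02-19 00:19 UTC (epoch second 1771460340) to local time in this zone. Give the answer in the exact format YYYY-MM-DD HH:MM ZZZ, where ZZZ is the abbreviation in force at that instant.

2026-02-18 17:49 ENP

Query: 2026-02-19 00:19 UTC
Rule 3/5 (ENP, -06:30): 2025-11-29 01:23 UTC ≤ query < 2026-05-07 17:31 UTC
0·60 + 19 - 390 = -371 min
-371 = -1·1440 + 1069; 1069 = 17·60 + 49 → 17:49, 2026-02-19 - 1 day = 2026-02-18
→ 2026-02-18 17:49 ENP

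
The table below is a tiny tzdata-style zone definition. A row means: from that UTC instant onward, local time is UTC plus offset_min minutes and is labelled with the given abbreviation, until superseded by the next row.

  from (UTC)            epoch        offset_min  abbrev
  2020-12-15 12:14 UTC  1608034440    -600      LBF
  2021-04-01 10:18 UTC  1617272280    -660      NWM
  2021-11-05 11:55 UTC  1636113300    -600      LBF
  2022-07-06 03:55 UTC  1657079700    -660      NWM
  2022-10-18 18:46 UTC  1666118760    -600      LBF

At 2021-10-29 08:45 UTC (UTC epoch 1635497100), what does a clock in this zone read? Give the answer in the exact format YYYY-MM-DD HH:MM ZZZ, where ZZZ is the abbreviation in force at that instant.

2021-10-28 21:45 NWM

Query: 2021-10-29 08:45 UTC
Rule 2/5 (NWM, -11:00): 2021-04-01 10:18 UTC ≤ query < 2021-11-05 11:55 UTC
8·60 + 45 - 660 = -135 min
-135 = -1·1440 + 1305; 1305 = 21·60 + 45 → 21:45, 2021-10-29 - 1 day = 2021-10-28
→ 2021-10-28 21:45 NWM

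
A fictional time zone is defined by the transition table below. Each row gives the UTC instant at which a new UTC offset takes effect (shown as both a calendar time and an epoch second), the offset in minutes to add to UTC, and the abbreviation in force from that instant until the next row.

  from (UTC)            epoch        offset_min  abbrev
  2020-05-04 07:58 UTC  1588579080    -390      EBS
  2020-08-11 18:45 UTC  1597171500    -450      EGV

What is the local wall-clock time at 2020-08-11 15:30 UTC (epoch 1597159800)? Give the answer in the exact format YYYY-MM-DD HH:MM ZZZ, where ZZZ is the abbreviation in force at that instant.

2020-08-11 09:00 EBS

Query: 2020-08-11 15:30 UTC
Rule 1/2 (EBS, -06:30): 2020-05-04 07:58 UTC ≤ query < 2020-08-11 18:45 UTC
15·60 + 30 - 390 = 540 min
540 = 0·1440 + 540; 540 = 9·60 + 0 → 09:00, same day
→ 2020-08-11 09:00 EBS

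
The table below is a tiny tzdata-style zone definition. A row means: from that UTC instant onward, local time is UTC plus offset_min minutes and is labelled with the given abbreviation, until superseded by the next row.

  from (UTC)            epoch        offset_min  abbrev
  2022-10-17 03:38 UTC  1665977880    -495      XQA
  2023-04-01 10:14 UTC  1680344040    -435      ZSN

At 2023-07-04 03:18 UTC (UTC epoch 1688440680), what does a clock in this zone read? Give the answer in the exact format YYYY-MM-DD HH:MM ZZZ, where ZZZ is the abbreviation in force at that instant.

2023-07-03 20:03 ZSN

Query: 2023-07-04 03:18 UTC
Rule 2/2 (ZSN, -07:15): 2023-04-01 10:14 UTC ≤ query < +∞
3·60 + 18 - 435 = -237 min
-237 = -1·1440 + 1203; 1203 = 20·60 + 3 → 20:03, 2023-07-04 - 1 day = 2023-07-03
→ 2023-07-03 20:03 ZSN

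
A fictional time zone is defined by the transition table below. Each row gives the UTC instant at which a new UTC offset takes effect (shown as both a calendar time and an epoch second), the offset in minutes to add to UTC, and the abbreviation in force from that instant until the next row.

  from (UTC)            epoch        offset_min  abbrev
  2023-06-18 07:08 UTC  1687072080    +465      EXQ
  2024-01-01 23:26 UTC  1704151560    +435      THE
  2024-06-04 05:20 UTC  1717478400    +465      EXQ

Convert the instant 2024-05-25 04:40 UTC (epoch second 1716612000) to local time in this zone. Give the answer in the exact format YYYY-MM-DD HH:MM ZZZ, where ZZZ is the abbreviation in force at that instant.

2024-05-25 11:55 THE

Query: 2024-05-25 04:40 UTC
Rule 2/3 (THE, +07:15): 2024-01-01 23:26 UTC ≤ query < 2024-06-04 05:20 UTC
4·60 + 40 + 435 = 715 min
715 = 0·1440 + 715; 715 = 11·60 + 55 → 11:55, same day
→ 2024-05-25 11:55 THE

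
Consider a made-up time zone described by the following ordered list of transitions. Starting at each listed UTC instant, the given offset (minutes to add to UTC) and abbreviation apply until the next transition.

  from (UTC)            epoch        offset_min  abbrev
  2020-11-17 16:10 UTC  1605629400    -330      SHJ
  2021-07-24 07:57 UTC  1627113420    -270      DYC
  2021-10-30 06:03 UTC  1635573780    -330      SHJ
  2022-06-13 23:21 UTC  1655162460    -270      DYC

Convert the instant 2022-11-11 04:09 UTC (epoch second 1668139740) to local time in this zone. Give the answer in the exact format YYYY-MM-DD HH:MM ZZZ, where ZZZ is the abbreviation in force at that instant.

2022-11-10 23:39 DYC

Query: 2022-11-11 04:09 UTC
Rule 4/4 (DYC, -04:30): 2022-06-13 23:21 UTC ≤ query < +∞
4·60 + 9 - 270 = -21 min
-21 = -1·1440 + 1419; 1419 = 23·60 + 39 → 23:39, 2022-11-11 - 1 day = 2022-11-10
→ 2022-11-10 23:39 DYC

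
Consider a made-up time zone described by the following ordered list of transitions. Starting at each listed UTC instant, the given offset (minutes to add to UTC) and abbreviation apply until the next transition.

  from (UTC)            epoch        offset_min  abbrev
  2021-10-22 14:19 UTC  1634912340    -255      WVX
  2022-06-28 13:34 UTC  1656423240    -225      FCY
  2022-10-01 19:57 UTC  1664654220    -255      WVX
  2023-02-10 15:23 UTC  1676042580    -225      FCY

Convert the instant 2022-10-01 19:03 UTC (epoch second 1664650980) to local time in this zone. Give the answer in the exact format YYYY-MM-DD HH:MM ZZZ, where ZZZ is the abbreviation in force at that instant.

2022-10-01 15:18 FCY

Query: 2022-10-01 19:03 UTC
Rule 2/4 (FCY, -03:45): 2022-06-28 13:34 UTC ≤ query < 2022-10-01 19:57 UTC
19·60 + 3 - 225 = 918 min
918 = 0·1440 + 918; 918 = 15·60 + 18 → 15:18, same day
→ 2022-10-01 15:18 FCY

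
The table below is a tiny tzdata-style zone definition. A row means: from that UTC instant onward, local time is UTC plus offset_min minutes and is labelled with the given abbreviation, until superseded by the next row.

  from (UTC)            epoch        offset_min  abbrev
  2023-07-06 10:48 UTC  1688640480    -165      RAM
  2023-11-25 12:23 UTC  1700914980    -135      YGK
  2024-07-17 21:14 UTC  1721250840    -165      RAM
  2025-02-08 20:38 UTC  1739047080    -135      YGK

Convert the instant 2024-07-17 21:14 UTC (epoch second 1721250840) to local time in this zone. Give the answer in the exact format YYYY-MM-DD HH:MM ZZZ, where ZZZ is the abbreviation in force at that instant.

Query: 2024-07-17 21:14 UTC
Rule 3/4 (RAM, -02:45): 2024-07-17 21:14 UTC ≤ query < 2025-02-08 20:38 UTC
21·60 + 14 - 165 = 1109 min
1109 = 0·1440 + 1109; 1109 = 18·60 + 29 → 18:29, same day
→ 2024-07-17 18:29 RAM

2024-07-17 18:29 RAM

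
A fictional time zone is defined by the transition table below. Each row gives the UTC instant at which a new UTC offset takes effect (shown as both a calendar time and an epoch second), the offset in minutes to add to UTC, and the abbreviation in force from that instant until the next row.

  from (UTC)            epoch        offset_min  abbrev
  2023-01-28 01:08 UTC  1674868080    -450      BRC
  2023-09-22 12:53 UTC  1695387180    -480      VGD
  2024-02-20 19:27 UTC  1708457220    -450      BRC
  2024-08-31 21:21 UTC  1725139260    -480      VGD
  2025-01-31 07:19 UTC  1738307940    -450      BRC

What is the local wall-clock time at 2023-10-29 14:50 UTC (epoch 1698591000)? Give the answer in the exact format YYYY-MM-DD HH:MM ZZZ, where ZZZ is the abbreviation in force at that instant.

2023-10-29 06:50 VGD

Query: 2023-10-29 14:50 UTC
Rule 2/5 (VGD, -08:00): 2023-09-22 12:53 UTC ≤ query < 2024-02-20 19:27 UTC
14·60 + 50 - 480 = 410 min
410 = 0·1440 + 410; 410 = 6·60 + 50 → 06:50, same day
→ 2023-10-29 06:50 VGD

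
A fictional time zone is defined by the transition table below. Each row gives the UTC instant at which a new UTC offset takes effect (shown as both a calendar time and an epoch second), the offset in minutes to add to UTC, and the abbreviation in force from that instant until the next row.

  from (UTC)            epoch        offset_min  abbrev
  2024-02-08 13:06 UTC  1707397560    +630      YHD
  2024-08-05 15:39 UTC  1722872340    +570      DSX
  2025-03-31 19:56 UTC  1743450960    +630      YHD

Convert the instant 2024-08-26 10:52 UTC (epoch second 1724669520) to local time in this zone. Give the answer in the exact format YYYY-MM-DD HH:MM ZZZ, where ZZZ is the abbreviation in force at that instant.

Query: 2024-08-26 10:52 UTC
Rule 2/3 (DSX, +09:30): 2024-08-05 15:39 UTC ≤ query < 2025-03-31 19:56 UTC
10·60 + 52 + 570 = 1222 min
1222 = 0·1440 + 1222; 1222 = 20·60 + 22 → 20:22, same day
→ 2024-08-26 20:22 DSX

2024-08-26 20:22 DSX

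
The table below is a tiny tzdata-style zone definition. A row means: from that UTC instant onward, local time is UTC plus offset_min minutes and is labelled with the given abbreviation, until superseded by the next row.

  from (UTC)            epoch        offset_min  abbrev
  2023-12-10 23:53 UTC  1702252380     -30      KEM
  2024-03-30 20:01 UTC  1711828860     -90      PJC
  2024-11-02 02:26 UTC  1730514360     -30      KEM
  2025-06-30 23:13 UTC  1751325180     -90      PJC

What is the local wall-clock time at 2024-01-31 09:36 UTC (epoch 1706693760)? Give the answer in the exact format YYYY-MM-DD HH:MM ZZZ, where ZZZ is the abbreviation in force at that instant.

Query: 2024-01-31 09:36 UTC
Rule 1/4 (KEM, -00:30): 2023-12-10 23:53 UTC ≤ query < 2024-03-30 20:01 UTC
9·60 + 36 - 30 = 546 min
546 = 0·1440 + 546; 546 = 9·60 + 6 → 09:06, same day
→ 2024-01-31 09:06 KEM

2024-01-31 09:06 KEM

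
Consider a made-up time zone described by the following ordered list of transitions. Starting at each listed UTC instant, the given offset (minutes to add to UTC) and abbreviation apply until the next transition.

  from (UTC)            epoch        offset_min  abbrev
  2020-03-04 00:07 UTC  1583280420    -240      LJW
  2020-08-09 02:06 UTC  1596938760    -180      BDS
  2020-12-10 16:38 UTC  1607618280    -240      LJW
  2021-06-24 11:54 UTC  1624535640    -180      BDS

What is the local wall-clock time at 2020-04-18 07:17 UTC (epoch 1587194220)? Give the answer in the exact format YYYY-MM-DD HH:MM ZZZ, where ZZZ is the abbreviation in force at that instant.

2020-04-18 03:17 LJW

Query: 2020-04-18 07:17 UTC
Rule 1/4 (LJW, -04:00): 2020-03-04 00:07 UTC ≤ query < 2020-08-09 02:06 UTC
7·60 + 17 - 240 = 197 min
197 = 0·1440 + 197; 197 = 3·60 + 17 → 03:17, same day
→ 2020-04-18 03:17 LJW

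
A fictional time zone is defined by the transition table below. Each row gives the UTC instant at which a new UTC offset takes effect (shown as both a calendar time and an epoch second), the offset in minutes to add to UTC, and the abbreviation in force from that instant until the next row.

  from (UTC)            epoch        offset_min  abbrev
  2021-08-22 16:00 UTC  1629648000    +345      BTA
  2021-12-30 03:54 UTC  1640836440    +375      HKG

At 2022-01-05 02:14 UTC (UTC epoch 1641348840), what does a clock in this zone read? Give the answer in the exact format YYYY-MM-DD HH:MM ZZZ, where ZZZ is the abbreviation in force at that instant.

Query: 2022-01-05 02:14 UTC
Rule 2/2 (HKG, +06:15): 2021-12-30 03:54 UTC ≤ query < +∞
2·60 + 14 + 375 = 509 min
509 = 0·1440 + 509; 509 = 8·60 + 29 → 08:29, same day
→ 2022-01-05 08:29 HKG

2022-01-05 08:29 HKG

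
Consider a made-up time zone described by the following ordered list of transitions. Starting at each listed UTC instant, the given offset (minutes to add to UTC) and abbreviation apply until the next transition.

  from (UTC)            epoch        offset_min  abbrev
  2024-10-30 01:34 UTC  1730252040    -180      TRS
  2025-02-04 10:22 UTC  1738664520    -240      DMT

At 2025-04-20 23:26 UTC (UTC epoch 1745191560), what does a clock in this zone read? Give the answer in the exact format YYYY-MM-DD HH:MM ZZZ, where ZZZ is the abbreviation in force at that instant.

2025-04-20 19:26 DMT

Query: 2025-04-20 23:26 UTC
Rule 2/2 (DMT, -04:00): 2025-02-04 10:22 UTC ≤ query < +∞
23·60 + 26 - 240 = 1166 min
1166 = 0·1440 + 1166; 1166 = 19·60 + 26 → 19:26, same day
→ 2025-04-20 19:26 DMT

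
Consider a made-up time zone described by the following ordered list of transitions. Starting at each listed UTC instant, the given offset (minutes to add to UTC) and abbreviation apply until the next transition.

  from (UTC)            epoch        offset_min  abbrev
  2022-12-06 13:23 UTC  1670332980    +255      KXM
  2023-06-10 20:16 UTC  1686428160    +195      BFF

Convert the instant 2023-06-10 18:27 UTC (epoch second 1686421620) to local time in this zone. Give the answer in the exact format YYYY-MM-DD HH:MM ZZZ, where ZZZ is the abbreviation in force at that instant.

Query: 2023-06-10 18:27 UTC
Rule 1/2 (KXM, +04:15): 2022-12-06 13:23 UTC ≤ query < 2023-06-10 20:16 UTC
18·60 + 27 + 255 = 1362 min
1362 = 0·1440 + 1362; 1362 = 22·60 + 42 → 22:42, same day
→ 2023-06-10 22:42 KXM

2023-06-10 22:42 KXM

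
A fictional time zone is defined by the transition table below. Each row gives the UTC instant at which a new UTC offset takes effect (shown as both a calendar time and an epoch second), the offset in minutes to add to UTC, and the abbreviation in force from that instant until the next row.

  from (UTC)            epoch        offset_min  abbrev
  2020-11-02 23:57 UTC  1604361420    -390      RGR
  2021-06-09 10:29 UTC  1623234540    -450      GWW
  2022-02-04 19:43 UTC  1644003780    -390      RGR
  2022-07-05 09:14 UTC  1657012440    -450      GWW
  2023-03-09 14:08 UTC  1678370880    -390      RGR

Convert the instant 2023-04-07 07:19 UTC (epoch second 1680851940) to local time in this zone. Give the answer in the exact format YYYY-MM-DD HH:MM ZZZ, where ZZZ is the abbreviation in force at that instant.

Query: 2023-04-07 07:19 UTC
Rule 5/5 (RGR, -06:30): 2023-03-09 14:08 UTC ≤ query < +∞
7·60 + 19 - 390 = 49 min
49 = 0·1440 + 49; 49 = 0·60 + 49 → 00:49, same day
→ 2023-04-07 00:49 RGR

2023-04-07 00:49 RGR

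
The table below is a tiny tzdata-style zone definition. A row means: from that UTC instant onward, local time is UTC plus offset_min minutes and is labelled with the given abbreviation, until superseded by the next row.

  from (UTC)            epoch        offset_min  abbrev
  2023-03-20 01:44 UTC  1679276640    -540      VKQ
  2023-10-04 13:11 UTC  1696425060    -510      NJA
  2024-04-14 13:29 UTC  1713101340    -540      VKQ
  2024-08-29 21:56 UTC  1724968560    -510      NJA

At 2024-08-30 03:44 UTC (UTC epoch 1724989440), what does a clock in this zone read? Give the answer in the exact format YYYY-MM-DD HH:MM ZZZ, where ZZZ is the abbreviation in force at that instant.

Query: 2024-08-30 03:44 UTC
Rule 4/4 (NJA, -08:30): 2024-08-29 21:56 UTC ≤ query < +∞
3·60 + 44 - 510 = -286 min
-286 = -1·1440 + 1154; 1154 = 19·60 + 14 → 19:14, 2024-08-30 - 1 day = 2024-08-29
→ 2024-08-29 19:14 NJA

2024-08-29 19:14 NJA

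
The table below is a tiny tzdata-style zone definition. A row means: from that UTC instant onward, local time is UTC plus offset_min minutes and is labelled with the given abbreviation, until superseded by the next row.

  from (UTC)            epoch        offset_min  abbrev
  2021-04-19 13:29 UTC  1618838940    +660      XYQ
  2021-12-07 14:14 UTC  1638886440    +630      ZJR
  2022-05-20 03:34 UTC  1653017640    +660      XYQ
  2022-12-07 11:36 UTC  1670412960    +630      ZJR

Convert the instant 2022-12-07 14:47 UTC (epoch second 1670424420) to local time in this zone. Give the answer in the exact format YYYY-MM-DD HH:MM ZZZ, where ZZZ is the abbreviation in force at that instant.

2022-12-08 01:17 ZJR

Query: 2022-12-07 14:47 UTC
Rule 4/4 (ZJR, +10:30): 2022-12-07 11:36 UTC ≤ query < +∞
14·60 + 47 + 630 = 1517 min
1517 = 1·1440 + 77; 77 = 1·60 + 17 → 01:17, 2022-12-07 + 1 day = 2022-12-08
→ 2022-12-08 01:17 ZJR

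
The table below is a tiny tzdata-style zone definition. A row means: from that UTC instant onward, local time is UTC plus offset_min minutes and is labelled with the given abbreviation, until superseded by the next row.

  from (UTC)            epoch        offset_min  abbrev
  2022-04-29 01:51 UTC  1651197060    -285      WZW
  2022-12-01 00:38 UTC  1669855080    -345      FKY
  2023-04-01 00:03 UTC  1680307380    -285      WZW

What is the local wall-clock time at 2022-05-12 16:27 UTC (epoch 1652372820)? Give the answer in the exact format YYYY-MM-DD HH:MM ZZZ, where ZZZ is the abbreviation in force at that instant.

Query: 2022-05-12 16:27 UTC
Rule 1/3 (WZW, -04:45): 2022-04-29 01:51 UTC ≤ query < 2022-12-01 00:38 UTC
16·60 + 27 - 285 = 702 min
702 = 0·1440 + 702; 702 = 11·60 + 42 → 11:42, same day
→ 2022-05-12 11:42 WZW

2022-05-12 11:42 WZW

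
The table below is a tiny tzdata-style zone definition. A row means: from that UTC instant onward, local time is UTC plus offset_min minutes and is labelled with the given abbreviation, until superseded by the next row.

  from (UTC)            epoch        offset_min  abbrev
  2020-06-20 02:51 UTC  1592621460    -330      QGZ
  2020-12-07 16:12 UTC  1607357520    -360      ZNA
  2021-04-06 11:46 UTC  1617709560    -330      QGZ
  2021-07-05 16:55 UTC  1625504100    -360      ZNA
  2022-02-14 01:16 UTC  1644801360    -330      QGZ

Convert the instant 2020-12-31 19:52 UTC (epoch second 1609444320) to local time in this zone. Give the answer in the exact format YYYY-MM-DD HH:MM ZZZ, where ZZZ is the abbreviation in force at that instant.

Query: 2020-12-31 19:52 UTC
Rule 2/5 (ZNA, -06:00): 2020-12-07 16:12 UTC ≤ query < 2021-04-06 11:46 UTC
19·60 + 52 - 360 = 832 min
832 = 0·1440 + 832; 832 = 13·60 + 52 → 13:52, same day
→ 2020-12-31 13:52 ZNA

2020-12-31 13:52 ZNA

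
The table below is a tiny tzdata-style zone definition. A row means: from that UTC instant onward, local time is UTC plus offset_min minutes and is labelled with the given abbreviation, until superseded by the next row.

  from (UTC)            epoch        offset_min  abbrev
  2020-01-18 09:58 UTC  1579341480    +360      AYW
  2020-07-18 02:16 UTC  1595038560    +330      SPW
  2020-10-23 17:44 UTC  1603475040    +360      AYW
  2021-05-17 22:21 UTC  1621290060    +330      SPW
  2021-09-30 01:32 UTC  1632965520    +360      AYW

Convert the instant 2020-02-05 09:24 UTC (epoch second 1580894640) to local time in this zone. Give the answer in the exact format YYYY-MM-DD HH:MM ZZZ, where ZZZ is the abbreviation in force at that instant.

2020-02-05 15:24 AYW

Query: 2020-02-05 09:24 UTC
Rule 1/5 (AYW, +06:00): 2020-01-18 09:58 UTC ≤ query < 2020-07-18 02:16 UTC
9·60 + 24 + 360 = 924 min
924 = 0·1440 + 924; 924 = 15·60 + 24 → 15:24, same day
→ 2020-02-05 15:24 AYW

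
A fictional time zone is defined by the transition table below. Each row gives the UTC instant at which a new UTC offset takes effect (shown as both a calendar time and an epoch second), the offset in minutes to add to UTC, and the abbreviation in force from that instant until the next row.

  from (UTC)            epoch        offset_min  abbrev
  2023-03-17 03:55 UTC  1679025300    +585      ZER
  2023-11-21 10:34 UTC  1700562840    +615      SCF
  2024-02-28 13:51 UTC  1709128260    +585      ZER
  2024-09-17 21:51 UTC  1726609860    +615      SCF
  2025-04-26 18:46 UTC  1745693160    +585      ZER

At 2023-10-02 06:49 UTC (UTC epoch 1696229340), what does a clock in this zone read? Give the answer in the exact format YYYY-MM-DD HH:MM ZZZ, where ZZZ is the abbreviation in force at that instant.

2023-10-02 16:34 ZER

Query: 2023-10-02 06:49 UTC
Rule 1/5 (ZER, +09:45): 2023-03-17 03:55 UTC ≤ query < 2023-11-21 10:34 UTC
6·60 + 49 + 585 = 994 min
994 = 0·1440 + 994; 994 = 16·60 + 34 → 16:34, same day
→ 2023-10-02 16:34 ZER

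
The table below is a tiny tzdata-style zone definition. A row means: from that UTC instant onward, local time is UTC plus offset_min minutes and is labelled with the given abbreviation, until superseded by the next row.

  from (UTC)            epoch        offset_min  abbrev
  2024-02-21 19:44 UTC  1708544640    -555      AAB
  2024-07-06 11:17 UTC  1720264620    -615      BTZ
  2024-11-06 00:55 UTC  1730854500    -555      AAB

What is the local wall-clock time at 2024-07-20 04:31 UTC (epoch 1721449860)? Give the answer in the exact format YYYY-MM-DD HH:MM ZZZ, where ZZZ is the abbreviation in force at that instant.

2024-07-19 18:16 BTZ

Query: 2024-07-20 04:31 UTC
Rule 2/3 (BTZ, -10:15): 2024-07-06 11:17 UTC ≤ query < 2024-11-06 00:55 UTC
4·60 + 31 - 615 = -344 min
-344 = -1·1440 + 1096; 1096 = 18·60 + 16 → 18:16, 2024-07-20 - 1 day = 2024-07-19
→ 2024-07-19 18:16 BTZ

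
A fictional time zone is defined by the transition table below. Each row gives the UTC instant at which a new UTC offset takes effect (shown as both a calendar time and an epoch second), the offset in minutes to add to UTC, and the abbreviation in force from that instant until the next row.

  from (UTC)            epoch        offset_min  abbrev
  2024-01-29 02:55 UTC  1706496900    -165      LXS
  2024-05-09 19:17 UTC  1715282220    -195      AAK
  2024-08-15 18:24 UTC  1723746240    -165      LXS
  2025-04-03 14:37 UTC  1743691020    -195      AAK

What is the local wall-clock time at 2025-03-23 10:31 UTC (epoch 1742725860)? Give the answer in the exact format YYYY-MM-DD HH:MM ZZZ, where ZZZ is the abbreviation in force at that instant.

2025-03-23 07:46 LXS

Query: 2025-03-23 10:31 UTC
Rule 3/4 (LXS, -02:45): 2024-08-15 18:24 UTC ≤ query < 2025-04-03 14:37 UTC
10·60 + 31 - 165 = 466 min
466 = 0·1440 + 466; 466 = 7·60 + 46 → 07:46, same day
→ 2025-03-23 07:46 LXS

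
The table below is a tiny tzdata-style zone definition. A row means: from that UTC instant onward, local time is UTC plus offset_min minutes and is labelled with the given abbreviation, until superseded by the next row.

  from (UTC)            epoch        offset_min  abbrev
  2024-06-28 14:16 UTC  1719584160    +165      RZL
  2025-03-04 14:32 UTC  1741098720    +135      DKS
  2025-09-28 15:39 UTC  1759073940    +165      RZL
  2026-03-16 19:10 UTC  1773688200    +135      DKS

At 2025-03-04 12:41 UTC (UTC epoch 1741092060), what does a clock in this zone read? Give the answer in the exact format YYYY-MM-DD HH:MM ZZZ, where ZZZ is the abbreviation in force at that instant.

2025-03-04 15:26 RZL

Query: 2025-03-04 12:41 UTC
Rule 1/4 (RZL, +02:45): 2024-06-28 14:16 UTC ≤ query < 2025-03-04 14:32 UTC
12·60 + 41 + 165 = 926 min
926 = 0·1440 + 926; 926 = 15·60 + 26 → 15:26, same day
→ 2025-03-04 15:26 RZL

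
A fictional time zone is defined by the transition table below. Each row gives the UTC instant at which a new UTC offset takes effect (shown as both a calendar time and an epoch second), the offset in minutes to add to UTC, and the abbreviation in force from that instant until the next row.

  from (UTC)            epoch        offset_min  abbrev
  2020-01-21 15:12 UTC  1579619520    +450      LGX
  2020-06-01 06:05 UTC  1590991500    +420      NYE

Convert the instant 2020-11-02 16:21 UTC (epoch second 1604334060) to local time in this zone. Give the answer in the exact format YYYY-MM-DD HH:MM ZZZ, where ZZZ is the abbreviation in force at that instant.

2020-11-02 23:21 NYE

Query: 2020-11-02 16:21 UTC
Rule 2/2 (NYE, +07:00): 2020-06-01 06:05 UTC ≤ query < +∞
16·60 + 21 + 420 = 1401 min
1401 = 0·1440 + 1401; 1401 = 23·60 + 21 → 23:21, same day
→ 2020-11-02 23:21 NYE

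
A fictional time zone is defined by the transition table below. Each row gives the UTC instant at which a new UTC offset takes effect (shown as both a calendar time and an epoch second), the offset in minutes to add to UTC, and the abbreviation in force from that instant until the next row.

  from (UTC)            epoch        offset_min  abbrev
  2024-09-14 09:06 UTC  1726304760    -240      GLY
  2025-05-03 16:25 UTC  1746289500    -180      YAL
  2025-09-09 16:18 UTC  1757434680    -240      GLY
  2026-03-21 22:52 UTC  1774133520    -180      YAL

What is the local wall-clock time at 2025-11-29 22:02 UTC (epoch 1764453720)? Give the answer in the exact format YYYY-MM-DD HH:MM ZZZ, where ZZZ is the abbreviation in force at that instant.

Query: 2025-11-29 22:02 UTC
Rule 3/4 (GLY, -04:00): 2025-09-09 16:18 UTC ≤ query < 2026-03-21 22:52 UTC
22·60 + 2 - 240 = 1082 min
1082 = 0·1440 + 1082; 1082 = 18·60 + 2 → 18:02, same day
→ 2025-11-29 18:02 GLY

2025-11-29 18:02 GLY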